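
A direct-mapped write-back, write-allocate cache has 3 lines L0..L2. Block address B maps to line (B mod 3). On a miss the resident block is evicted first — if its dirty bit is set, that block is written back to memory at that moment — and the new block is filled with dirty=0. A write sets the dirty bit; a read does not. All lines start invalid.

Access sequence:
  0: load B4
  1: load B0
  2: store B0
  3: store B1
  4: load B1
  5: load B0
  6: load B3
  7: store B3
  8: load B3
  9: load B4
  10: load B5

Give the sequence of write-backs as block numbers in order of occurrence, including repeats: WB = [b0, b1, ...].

0: R B4 → L1 miss [-]
1: R B0 → L0 miss [-]
2: W B0 → L0 hit [D]
3: W B1 → L1 miss [D]
4: R B1 → L1 hit [D]
5: R B0 → L0 hit [D]
6: R B3 → L0 miss wb→B0 [-]
7: W B3 → L0 hit [D]
8: R B3 → L0 hit [D]
9: R B4 → L1 miss wb→B1 [-]
10: R B5 → L2 miss [-]

WB = [0, 1]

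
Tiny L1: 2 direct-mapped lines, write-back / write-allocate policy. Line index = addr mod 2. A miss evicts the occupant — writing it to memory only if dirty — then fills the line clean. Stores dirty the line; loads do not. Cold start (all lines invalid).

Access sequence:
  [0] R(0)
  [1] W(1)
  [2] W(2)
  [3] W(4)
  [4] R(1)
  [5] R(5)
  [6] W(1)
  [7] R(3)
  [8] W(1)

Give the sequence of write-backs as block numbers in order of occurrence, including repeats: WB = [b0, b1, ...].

0: R B0 -> L0 miss  d=-]
1: W B1 -> L1 miss  d=D]
2: W B2 -> L0 miss  d=D]
3: W B4 -> L0 miss wb->B2  d=D]
4: R B1 -> L1 hit  d=D]
5: R B5 -> L1 miss wb->B1  d=-]
6: W B1 -> L1 miss  d=D]
7: R B3 -> L1 miss wb->B1  d=-]
8: W B1 -> L1 miss  d=D]

WB = [2, 1, 1]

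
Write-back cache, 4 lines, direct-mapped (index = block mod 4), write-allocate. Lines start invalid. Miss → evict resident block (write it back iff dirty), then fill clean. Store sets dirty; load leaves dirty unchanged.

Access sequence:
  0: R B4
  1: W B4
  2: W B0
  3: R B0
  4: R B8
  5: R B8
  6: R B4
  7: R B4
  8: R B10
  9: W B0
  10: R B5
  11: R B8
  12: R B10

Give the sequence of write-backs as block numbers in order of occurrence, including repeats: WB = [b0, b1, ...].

WB = [4, 0, 0]

0: R B4 → L0 miss [-]
1: W B4 → L0 hit [D]
2: W B0 → L0 miss wb→B4 [D]
3: R B0 → L0 hit [D]
4: R B8 → L0 miss wb→B0 [-]
5: R B8 → L0 hit [-]
6: R B4 → L0 miss [-]
7: R B4 → L0 hit [-]
8: R B10 → L2 miss [-]
9: W B0 → L0 miss [D]
10: R B5 → L1 miss [-]
11: R B8 → L0 miss wb→B0 [-]
12: R B10 → L2 hit [-]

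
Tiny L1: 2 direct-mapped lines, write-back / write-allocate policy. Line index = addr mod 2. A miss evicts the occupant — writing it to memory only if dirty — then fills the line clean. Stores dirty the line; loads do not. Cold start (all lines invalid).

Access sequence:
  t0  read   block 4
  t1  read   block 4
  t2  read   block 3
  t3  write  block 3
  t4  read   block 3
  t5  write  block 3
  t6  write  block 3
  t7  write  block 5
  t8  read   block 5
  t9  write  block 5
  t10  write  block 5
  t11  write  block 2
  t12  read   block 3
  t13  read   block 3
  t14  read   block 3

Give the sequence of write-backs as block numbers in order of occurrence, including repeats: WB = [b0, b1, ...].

  0 | R B4 → L0 miss [-]
  1 | R B4 → L0 hit [-]
  2 | R B3 → L1 miss [-]
  3 | W B3 → L1 hit [D]
  4 | R B3 → L1 hit [D]
  5 | W B3 → L1 hit [D]
  6 | W B3 → L1 hit [D]
  7 | W B5 → L1 miss wb→B3 [D]
  8 | R B5 → L1 hit [D]
  9 | W B5 → L1 hit [D]
  10 | W B5 → L1 hit [D]
  11 | W B2 → L0 miss [D]
  12 | R B3 → L1 miss wb→B5 [-]
  13 | R B3 → L1 hit [-]
  14 | R B3 → L1 hit [-]

WB = [3, 5]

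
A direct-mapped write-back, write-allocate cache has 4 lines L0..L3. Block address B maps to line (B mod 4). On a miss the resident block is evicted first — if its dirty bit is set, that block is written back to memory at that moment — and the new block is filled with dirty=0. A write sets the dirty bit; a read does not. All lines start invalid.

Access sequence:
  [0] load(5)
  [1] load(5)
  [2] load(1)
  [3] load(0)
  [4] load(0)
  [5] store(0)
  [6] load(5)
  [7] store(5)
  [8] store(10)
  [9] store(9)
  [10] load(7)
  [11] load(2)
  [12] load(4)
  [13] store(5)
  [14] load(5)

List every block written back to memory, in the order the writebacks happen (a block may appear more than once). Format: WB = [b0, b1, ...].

WB = [5, 10, 0, 9]

0: R B5 → L1 miss [-]
1: R B5 → L1 hit [-]
2: R B1 → L1 miss [-]
3: R B0 → L0 miss [-]
4: R B0 → L0 hit [-]
5: W B0 → L0 hit [D]
6: R B5 → L1 miss [-]
7: W B5 → L1 hit [D]
8: W B10 → L2 miss [D]
9: W B9 → L1 miss wb→B5 [D]
10: R B7 → L3 miss [-]
11: R B2 → L2 miss wb→B10 [-]
12: R B4 → L0 miss wb→B0 [-]
13: W B5 → L1 miss wb→B9 [D]
14: R B5 → L1 hit [D]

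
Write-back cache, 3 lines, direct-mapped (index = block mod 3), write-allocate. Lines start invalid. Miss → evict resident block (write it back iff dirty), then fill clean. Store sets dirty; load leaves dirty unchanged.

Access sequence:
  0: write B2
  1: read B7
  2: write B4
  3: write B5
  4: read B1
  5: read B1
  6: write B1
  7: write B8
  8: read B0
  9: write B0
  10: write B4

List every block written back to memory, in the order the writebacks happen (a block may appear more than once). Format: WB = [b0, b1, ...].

WB = [2, 4, 5, 1]

0: W B2 -> L2 miss  d=D]
1: R B7 -> L1 miss  d=-]
2: W B4 -> L1 miss  d=D]
3: W B5 -> L2 miss wb->B2  d=D]
4: R B1 -> L1 miss wb->B4  d=-]
5: R B1 -> L1 hit  d=-]
6: W B1 -> L1 hit  d=D]
7: W B8 -> L2 miss wb->B5  d=D]
8: R B0 -> L0 miss  d=-]
9: W B0 -> L0 hit  d=D]
10: W B4 -> L1 miss wb->B1  d=D]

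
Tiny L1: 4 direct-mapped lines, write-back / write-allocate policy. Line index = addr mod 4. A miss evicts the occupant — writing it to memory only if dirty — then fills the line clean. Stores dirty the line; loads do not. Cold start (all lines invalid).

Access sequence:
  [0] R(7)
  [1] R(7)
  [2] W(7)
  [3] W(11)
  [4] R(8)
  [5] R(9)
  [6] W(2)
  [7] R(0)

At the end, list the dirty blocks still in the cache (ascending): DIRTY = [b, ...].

0: R B7 -> L3 miss  d=-]
1: R B7 -> L3 hit  d=-]
2: W B7 -> L3 hit  d=D]
3: W B11 -> L3 miss wb->B7  d=D]
4: R B8 -> L0 miss  d=-]
5: R B9 -> L1 miss  d=-]
6: W B2 -> L2 miss  d=D]
7: R B0 -> L0 miss  d=-]

DIRTY = [2, 11]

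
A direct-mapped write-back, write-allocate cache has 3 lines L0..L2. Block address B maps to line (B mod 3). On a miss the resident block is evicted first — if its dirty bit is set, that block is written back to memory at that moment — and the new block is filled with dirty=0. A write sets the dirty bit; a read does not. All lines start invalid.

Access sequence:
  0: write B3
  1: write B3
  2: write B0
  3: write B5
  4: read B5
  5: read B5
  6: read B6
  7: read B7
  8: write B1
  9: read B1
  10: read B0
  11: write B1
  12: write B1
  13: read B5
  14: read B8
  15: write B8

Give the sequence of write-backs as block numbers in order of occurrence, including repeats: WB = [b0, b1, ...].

WB = [3, 0, 5]

0: W B3 → L0 miss [D]
1: W B3 → L0 hit [D]
2: W B0 → L0 miss wb→B3 [D]
3: W B5 → L2 miss [D]
4: R B5 → L2 hit [D]
5: R B5 → L2 hit [D]
6: R B6 → L0 miss wb→B0 [-]
7: R B7 → L1 miss [-]
8: W B1 → L1 miss [D]
9: R B1 → L1 hit [D]
10: R B0 → L0 miss [-]
11: W B1 → L1 hit [D]
12: W B1 → L1 hit [D]
13: R B5 → L2 hit [D]
14: R B8 → L2 miss wb→B5 [-]
15: W B8 → L2 hit [D]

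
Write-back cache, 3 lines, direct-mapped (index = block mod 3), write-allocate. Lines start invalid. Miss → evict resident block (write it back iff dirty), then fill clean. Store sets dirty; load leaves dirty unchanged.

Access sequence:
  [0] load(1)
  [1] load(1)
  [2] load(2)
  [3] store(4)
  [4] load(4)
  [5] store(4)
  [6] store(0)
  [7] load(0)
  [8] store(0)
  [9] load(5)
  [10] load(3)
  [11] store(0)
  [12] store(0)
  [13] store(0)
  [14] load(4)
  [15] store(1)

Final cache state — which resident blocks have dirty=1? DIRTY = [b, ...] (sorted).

DIRTY = [0, 1]

0: R B1 -> L1 miss  d=-]
1: R B1 -> L1 hit  d=-]
2: R B2 -> L2 miss  d=-]
3: W B4 -> L1 miss  d=D]
4: R B4 -> L1 hit  d=D]
5: W B4 -> L1 hit  d=D]
6: W B0 -> L0 miss  d=D]
7: R B0 -> L0 hit  d=D]
8: W B0 -> L0 hit  d=D]
9: R B5 -> L2 miss  d=-]
10: R B3 -> L0 miss wb->B0  d=-]
11: W B0 -> L0 miss  d=D]
12: W B0 -> L0 hit  d=D]
13: W B0 -> L0 hit  d=D]
14: R B4 -> L1 hit  d=D]
15: W B1 -> L1 miss wb->B4  d=D]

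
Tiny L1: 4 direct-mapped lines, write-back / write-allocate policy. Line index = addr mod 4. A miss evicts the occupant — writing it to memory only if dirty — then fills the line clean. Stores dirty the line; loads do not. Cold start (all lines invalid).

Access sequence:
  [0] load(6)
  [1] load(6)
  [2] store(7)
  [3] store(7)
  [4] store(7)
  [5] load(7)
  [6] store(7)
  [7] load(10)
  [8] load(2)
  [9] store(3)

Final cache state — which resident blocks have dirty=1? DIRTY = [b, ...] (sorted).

0: R B6 → L2 miss [-]
1: R B6 → L2 hit [-]
2: W B7 → L3 miss [D]
3: W B7 → L3 hit [D]
4: W B7 → L3 hit [D]
5: R B7 → L3 hit [D]
6: W B7 → L3 hit [D]
7: R B10 → L2 miss [-]
8: R B2 → L2 miss [-]
9: W B3 → L3 miss wb→B7 [D]

DIRTY = [3]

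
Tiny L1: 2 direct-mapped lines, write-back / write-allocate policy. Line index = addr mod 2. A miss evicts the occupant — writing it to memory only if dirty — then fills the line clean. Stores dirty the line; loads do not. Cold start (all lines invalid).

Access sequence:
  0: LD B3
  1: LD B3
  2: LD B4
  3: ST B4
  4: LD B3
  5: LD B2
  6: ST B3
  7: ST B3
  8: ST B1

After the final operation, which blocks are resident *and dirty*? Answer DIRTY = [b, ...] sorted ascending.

0: R B3 → L1 miss [-]
1: R B3 → L1 hit [-]
2: R B4 → L0 miss [-]
3: W B4 → L0 hit [D]
4: R B3 → L1 hit [-]
5: R B2 → L0 miss wb→B4 [-]
6: W B3 → L1 hit [D]
7: W B3 → L1 hit [D]
8: W B1 → L1 miss wb→B3 [D]

DIRTY = [1]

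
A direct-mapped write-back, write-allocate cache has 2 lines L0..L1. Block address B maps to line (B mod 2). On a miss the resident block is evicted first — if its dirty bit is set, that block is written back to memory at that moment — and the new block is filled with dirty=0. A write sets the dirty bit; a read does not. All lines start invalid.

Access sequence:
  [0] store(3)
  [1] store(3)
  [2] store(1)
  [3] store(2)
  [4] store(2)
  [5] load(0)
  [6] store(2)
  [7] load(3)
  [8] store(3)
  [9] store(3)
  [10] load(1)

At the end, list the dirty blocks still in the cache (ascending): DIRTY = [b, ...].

0: W B3 -> L1 miss  d=D]
1: W B3 -> L1 hit  d=D]
2: W B1 -> L1 miss wb->B3  d=D]
3: W B2 -> L0 miss  d=D]
4: W B2 -> L0 hit  d=D]
5: R B0 -> L0 miss wb->B2  d=-]
6: W B2 -> L0 miss  d=D]
7: R B3 -> L1 miss wb->B1  d=-]
8: W B3 -> L1 hit  d=D]
9: W B3 -> L1 hit  d=D]
10: R B1 -> L1 miss wb->B3  d=-]

DIRTY = [2]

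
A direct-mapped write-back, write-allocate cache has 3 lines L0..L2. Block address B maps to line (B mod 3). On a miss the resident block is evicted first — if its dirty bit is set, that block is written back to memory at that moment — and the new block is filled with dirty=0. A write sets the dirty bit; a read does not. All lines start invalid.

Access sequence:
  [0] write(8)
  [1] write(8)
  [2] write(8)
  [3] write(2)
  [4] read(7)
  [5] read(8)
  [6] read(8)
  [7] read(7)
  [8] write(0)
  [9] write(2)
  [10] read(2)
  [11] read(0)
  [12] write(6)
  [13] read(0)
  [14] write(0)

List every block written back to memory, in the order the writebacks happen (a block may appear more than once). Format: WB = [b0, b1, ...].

WB = [8, 2, 0, 6]

0: W B8 → L2 miss [D]
1: W B8 → L2 hit [D]
2: W B8 → L2 hit [D]
3: W B2 → L2 miss wb→B8 [D]
4: R B7 → L1 miss [-]
5: R B8 → L2 miss wb→B2 [-]
6: R B8 → L2 hit [-]
7: R B7 → L1 hit [-]
8: W B0 → L0 miss [D]
9: W B2 → L2 miss [D]
10: R B2 → L2 hit [D]
11: R B0 → L0 hit [D]
12: W B6 → L0 miss wb→B0 [D]
13: R B0 → L0 miss wb→B6 [-]
14: W B0 → L0 hit [D]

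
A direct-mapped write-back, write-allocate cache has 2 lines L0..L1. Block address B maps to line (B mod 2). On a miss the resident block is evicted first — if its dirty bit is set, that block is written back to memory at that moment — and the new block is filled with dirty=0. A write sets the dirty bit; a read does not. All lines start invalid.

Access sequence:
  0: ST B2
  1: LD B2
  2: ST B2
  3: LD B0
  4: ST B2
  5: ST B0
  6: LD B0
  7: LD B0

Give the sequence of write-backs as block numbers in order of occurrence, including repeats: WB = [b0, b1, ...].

WB = [2, 2]

0: W B2 → L0 miss [D]
1: R B2 → L0 hit [D]
2: W B2 → L0 hit [D]
3: R B0 → L0 miss wb→B2 [-]
4: W B2 → L0 miss [D]
5: W B0 → L0 miss wb→B2 [D]
6: R B0 → L0 hit [D]
7: R B0 → L0 hit [D]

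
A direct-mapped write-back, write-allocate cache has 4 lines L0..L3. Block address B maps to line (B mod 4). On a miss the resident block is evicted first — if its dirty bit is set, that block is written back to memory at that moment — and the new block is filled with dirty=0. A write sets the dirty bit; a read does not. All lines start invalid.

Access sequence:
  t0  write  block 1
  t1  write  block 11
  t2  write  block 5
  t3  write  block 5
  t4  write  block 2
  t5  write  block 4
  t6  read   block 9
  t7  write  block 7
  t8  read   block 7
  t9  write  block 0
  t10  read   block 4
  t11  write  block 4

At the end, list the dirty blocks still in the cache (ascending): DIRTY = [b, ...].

  0 | W B1 → L1 miss [D]
  1 | W B11 → L3 miss [D]
  2 | W B5 → L1 miss wb→B1 [D]
  3 | W B5 → L1 hit [D]
  4 | W B2 → L2 miss [D]
  5 | W B4 → L0 miss [D]
  6 | R B9 → L1 miss wb→B5 [-]
  7 | W B7 → L3 miss wb→B11 [D]
  8 | R B7 → L3 hit [D]
  9 | W B0 → L0 miss wb→B4 [D]
  10 | R B4 → L0 miss wb→B0 [-]
  11 | W B4 → L0 hit [D]

DIRTY = [2, 4, 7]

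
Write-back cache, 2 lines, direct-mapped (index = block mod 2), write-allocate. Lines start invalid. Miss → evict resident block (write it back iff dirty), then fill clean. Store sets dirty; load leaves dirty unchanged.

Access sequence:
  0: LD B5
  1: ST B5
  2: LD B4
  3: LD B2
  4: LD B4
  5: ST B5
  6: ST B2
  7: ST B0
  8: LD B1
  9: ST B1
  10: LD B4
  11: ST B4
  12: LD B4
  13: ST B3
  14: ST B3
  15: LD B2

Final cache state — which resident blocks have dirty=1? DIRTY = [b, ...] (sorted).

0: R B5 → L1 miss [-]
1: W B5 → L1 hit [D]
2: R B4 → L0 miss [-]
3: R B2 → L0 miss [-]
4: R B4 → L0 miss [-]
5: W B5 → L1 hit [D]
6: W B2 → L0 miss [D]
7: W B0 → L0 miss wb→B2 [D]
8: R B1 → L1 miss wb→B5 [-]
9: W B1 → L1 hit [D]
10: R B4 → L0 miss wb→B0 [-]
11: W B4 → L0 hit [D]
12: R B4 → L0 hit [D]
13: W B3 → L1 miss wb→B1 [D]
14: W B3 → L1 hit [D]
15: R B2 → L0 miss wb→B4 [-]

DIRTY = [3]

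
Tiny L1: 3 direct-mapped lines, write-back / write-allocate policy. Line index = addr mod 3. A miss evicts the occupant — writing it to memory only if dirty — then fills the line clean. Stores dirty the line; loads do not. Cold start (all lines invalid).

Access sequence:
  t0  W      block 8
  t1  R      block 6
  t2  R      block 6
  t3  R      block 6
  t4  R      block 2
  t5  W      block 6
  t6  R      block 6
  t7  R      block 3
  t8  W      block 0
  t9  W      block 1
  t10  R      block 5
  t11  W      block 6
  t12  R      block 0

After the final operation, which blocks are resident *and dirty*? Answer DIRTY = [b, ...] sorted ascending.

0: W B8 → L2 miss [D]
1: R B6 → L0 miss [-]
2: R B6 → L0 hit [-]
3: R B6 → L0 hit [-]
4: R B2 → L2 miss wb→B8 [-]
5: W B6 → L0 hit [D]
6: R B6 → L0 hit [D]
7: R B3 → L0 miss wb→B6 [-]
8: W B0 → L0 miss [D]
9: W B1 → L1 miss [D]
10: R B5 → L2 miss [-]
11: W B6 → L0 miss wb→B0 [D]
12: R B0 → L0 miss wb→B6 [-]

DIRTY = [1]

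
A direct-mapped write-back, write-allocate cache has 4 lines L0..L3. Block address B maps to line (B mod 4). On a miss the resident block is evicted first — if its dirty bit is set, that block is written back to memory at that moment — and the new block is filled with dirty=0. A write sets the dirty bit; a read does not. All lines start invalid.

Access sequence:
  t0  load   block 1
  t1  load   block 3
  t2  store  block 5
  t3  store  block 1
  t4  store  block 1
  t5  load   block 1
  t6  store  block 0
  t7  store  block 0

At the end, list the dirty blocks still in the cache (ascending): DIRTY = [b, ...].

  0 | R B1 → L1 miss [-]
  1 | R B3 → L3 miss [-]
  2 | W B5 → L1 miss [D]
  3 | W B1 → L1 miss wb→B5 [D]
  4 | W B1 → L1 hit [D]
  5 | R B1 → L1 hit [D]
  6 | W B0 → L0 miss [D]
  7 | W B0 → L0 hit [D]

DIRTY = [0, 1]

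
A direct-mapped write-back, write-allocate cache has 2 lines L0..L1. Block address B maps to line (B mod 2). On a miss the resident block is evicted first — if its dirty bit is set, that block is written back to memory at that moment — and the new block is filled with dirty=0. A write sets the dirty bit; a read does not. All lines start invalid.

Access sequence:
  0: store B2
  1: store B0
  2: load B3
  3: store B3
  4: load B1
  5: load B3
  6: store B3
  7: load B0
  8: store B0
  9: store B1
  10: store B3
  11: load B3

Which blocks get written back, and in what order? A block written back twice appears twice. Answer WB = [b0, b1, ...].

WB = [2, 3, 3, 1]

  0 | W B2 → L0 miss [D]
  1 | W B0 → L0 miss wb→B2 [D]
  2 | R B3 → L1 miss [-]
  3 | W B3 → L1 hit [D]
  4 | R B1 → L1 miss wb→B3 [-]
  5 | R B3 → L1 miss [-]
  6 | W B3 → L1 hit [D]
  7 | R B0 → L0 hit [D]
  8 | W B0 → L0 hit [D]
  9 | W B1 → L1 miss wb→B3 [D]
  10 | W B3 → L1 miss wb→B1 [D]
  11 | R B3 → L1 hit [D]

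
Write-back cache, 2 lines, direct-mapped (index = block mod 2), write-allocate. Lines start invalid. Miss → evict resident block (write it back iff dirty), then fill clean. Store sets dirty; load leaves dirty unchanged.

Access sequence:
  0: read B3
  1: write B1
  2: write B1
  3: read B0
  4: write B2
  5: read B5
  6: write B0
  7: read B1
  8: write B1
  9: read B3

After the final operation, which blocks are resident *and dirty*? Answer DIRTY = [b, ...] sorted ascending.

  0 | R B3 → L1 miss [-]
  1 | W B1 → L1 miss [D]
  2 | W B1 → L1 hit [D]
  3 | R B0 → L0 miss [-]
  4 | W B2 → L0 miss [D]
  5 | R B5 → L1 miss wb→B1 [-]
  6 | W B0 → L0 miss wb→B2 [D]
  7 | R B1 → L1 miss [-]
  8 | W B1 → L1 hit [D]
  9 | R B3 → L1 miss wb→B1 [-]

DIRTY = [0]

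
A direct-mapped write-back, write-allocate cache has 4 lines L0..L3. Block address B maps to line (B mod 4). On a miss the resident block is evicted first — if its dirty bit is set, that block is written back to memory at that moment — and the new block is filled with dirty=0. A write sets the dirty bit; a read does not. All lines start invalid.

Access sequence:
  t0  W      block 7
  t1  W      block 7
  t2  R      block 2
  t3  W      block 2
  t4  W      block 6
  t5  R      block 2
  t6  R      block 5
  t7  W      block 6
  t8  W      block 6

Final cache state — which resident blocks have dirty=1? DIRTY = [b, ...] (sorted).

DIRTY = [6, 7]

0: W B7 -> L3 miss  d=D]
1: W B7 -> L3 hit  d=D]
2: R B2 -> L2 miss  d=-]
3: W B2 -> L2 hit  d=D]
4: W B6 -> L2 miss wb->B2  d=D]
5: R B2 -> L2 miss wb->B6  d=-]
6: R B5 -> L1 miss  d=-]
7: W B6 -> L2 miss  d=D]
8: W B6 -> L2 hit  d=D]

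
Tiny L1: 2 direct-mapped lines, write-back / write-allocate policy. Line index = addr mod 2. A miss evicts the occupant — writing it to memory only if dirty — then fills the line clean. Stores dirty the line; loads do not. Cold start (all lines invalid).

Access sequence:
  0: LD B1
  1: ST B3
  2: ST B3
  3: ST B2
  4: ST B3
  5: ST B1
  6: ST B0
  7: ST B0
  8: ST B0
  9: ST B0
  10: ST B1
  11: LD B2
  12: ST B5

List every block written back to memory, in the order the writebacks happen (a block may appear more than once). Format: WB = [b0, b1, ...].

0: R B1 -> L1 miss  d=-]
1: W B3 -> L1 miss  d=D]
2: W B3 -> L1 hit  d=D]
3: W B2 -> L0 miss  d=D]
4: W B3 -> L1 hit  d=D]
5: W B1 -> L1 miss wb->B3  d=D]
6: W B0 -> L0 miss wb->B2  d=D]
7: W B0 -> L0 hit  d=D]
8: W B0 -> L0 hit  d=D]
9: W B0 -> L0 hit  d=D]
10: W B1 -> L1 hit  d=D]
11: R B2 -> L0 miss wb->B0  d=-]
12: W B5 -> L1 miss wb->B1  d=D]

WB = [3, 2, 0, 1]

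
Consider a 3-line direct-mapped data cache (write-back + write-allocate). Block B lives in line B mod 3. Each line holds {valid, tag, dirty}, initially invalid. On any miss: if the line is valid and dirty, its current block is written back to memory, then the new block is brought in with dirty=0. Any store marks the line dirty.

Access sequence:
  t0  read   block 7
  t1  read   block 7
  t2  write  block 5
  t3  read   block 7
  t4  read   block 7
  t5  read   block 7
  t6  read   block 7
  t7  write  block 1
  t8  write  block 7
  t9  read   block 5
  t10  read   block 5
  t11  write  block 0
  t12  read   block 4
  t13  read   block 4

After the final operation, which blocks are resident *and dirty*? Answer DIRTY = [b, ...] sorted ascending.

DIRTY = [0, 5]

0: R B7 → L1 miss [-]
1: R B7 → L1 hit [-]
2: W B5 → L2 miss [D]
3: R B7 → L1 hit [-]
4: R B7 → L1 hit [-]
5: R B7 → L1 hit [-]
6: R B7 → L1 hit [-]
7: W B1 → L1 miss [D]
8: W B7 → L1 miss wb→B1 [D]
9: R B5 → L2 hit [D]
10: R B5 → L2 hit [D]
11: W B0 → L0 miss [D]
12: R B4 → L1 miss wb→B7 [-]
13: R B4 → L1 hit [-]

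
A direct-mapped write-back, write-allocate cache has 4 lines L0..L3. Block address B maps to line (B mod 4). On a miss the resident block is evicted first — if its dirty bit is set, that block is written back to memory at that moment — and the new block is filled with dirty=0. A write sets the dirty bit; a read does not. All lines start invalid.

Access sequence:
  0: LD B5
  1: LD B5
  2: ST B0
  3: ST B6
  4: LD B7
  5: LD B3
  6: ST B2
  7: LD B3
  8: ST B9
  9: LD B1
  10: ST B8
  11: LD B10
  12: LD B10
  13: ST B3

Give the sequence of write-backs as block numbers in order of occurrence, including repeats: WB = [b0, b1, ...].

WB = [6, 9, 0, 2]

0: R B5 → L1 miss [-]
1: R B5 → L1 hit [-]
2: W B0 → L0 miss [D]
3: W B6 → L2 miss [D]
4: R B7 → L3 miss [-]
5: R B3 → L3 miss [-]
6: W B2 → L2 miss wb→B6 [D]
7: R B3 → L3 hit [-]
8: W B9 → L1 miss [D]
9: R B1 → L1 miss wb→B9 [-]
10: W B8 → L0 miss wb→B0 [D]
11: R B10 → L2 miss wb→B2 [-]
12: R B10 → L2 hit [-]
13: W B3 → L3 hit [D]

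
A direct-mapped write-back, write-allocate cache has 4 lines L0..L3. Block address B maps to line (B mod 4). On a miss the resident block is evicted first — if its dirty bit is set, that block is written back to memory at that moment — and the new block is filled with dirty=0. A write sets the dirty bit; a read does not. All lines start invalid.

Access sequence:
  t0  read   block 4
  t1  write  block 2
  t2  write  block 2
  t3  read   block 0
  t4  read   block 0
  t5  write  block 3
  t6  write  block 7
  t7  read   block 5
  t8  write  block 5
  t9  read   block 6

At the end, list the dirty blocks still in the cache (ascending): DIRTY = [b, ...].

  0 | R B4 → L0 miss [-]
  1 | W B2 → L2 miss [D]
  2 | W B2 → L2 hit [D]
  3 | R B0 → L0 miss [-]
  4 | R B0 → L0 hit [-]
  5 | W B3 → L3 miss [D]
  6 | W B7 → L3 miss wb→B3 [D]
  7 | R B5 → L1 miss [-]
  8 | W B5 → L1 hit [D]
  9 | R B6 → L2 miss wb→B2 [-]

DIRTY = [5, 7]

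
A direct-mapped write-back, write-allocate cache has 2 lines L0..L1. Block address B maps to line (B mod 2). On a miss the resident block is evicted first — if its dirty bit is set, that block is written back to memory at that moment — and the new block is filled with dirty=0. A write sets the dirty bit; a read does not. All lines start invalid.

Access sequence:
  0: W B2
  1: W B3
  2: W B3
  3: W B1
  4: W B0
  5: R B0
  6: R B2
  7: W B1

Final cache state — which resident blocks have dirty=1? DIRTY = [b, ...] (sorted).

DIRTY = [1]

0: W B2 -> L0 miss  d=D]
1: W B3 -> L1 miss  d=D]
2: W B3 -> L1 hit  d=D]
3: W B1 -> L1 miss wb->B3  d=D]
4: W B0 -> L0 miss wb->B2  d=D]
5: R B0 -> L0 hit  d=D]
6: R B2 -> L0 miss wb->B0  d=-]
7: W B1 -> L1 hit  d=D]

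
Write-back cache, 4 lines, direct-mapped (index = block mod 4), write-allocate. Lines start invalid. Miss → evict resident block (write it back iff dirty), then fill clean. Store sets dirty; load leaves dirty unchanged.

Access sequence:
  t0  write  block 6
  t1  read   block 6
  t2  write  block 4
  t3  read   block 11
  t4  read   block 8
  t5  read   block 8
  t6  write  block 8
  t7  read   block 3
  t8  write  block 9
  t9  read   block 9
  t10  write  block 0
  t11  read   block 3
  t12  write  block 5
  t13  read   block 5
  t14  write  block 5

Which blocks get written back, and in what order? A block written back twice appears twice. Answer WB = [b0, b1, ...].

0: W B6 → L2 miss [D]
1: R B6 → L2 hit [D]
2: W B4 → L0 miss [D]
3: R B11 → L3 miss [-]
4: R B8 → L0 miss wb→B4 [-]
5: R B8 → L0 hit [-]
6: W B8 → L0 hit [D]
7: R B3 → L3 miss [-]
8: W B9 → L1 miss [D]
9: R B9 → L1 hit [D]
10: W B0 → L0 miss wb→B8 [D]
11: R B3 → L3 hit [-]
12: W B5 → L1 miss wb→B9 [D]
13: R B5 → L1 hit [D]
14: W B5 → L1 hit [D]

WB = [4, 8, 9]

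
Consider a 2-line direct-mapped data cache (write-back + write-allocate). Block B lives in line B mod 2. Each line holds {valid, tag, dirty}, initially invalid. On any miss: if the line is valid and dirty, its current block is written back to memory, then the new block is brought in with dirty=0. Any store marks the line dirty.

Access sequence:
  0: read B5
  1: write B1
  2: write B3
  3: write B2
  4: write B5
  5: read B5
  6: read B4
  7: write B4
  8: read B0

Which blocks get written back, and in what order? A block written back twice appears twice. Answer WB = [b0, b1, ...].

0: R B5 → L1 miss [-]
1: W B1 → L1 miss [D]
2: W B3 → L1 miss wb→B1 [D]
3: W B2 → L0 miss [D]
4: W B5 → L1 miss wb→B3 [D]
5: R B5 → L1 hit [D]
6: R B4 → L0 miss wb→B2 [-]
7: W B4 → L0 hit [D]
8: R B0 → L0 miss wb→B4 [-]

WB = [1, 3, 2, 4]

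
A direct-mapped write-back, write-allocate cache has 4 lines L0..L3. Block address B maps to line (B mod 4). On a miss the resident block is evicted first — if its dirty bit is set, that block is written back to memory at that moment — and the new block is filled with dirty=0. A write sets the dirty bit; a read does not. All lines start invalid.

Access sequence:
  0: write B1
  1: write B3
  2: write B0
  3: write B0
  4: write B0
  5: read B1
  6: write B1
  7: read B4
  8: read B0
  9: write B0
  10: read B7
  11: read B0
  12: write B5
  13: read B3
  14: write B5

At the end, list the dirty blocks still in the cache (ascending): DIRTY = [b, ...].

  0 | W B1 → L1 miss [D]
  1 | W B3 → L3 miss [D]
  2 | W B0 → L0 miss [D]
  3 | W B0 → L0 hit [D]
  4 | W B0 → L0 hit [D]
  5 | R B1 → L1 hit [D]
  6 | W B1 → L1 hit [D]
  7 | R B4 → L0 miss wb→B0 [-]
  8 | R B0 → L0 miss [-]
  9 | W B0 → L0 hit [D]
  10 | R B7 → L3 miss wb→B3 [-]
  11 | R B0 → L0 hit [D]
  12 | W B5 → L1 miss wb→B1 [D]
  13 | R B3 → L3 miss [-]
  14 | W B5 → L1 hit [D]

DIRTY = [0, 5]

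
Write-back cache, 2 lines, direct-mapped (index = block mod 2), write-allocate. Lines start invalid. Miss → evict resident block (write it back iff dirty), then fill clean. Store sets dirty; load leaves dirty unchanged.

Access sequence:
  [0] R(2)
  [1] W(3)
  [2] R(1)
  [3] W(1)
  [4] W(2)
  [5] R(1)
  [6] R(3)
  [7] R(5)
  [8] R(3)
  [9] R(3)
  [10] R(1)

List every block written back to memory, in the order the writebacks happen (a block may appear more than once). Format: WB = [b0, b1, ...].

WB = [3, 1]

0: R B2 → L0 miss [-]
1: W B3 → L1 miss [D]
2: R B1 → L1 miss wb→B3 [-]
3: W B1 → L1 hit [D]
4: W B2 → L0 hit [D]
5: R B1 → L1 hit [D]
6: R B3 → L1 miss wb→B1 [-]
7: R B5 → L1 miss [-]
8: R B3 → L1 miss [-]
9: R B3 → L1 hit [-]
10: R B1 → L1 miss [-]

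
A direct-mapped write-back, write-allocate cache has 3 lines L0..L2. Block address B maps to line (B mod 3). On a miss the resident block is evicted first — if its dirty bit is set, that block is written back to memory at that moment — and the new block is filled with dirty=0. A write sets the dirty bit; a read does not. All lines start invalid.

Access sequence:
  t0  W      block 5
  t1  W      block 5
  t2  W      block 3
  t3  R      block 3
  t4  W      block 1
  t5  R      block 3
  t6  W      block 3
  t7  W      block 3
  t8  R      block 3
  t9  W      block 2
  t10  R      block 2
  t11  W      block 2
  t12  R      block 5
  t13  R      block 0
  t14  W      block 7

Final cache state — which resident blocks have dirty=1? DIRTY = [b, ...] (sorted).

DIRTY = [7]

0: W B5 -> L2 miss  d=D]
1: W B5 -> L2 hit  d=D]
2: W B3 -> L0 miss  d=D]
3: R B3 -> L0 hit  d=D]
4: W B1 -> L1 miss  d=D]
5: R B3 -> L0 hit  d=D]
6: W B3 -> L0 hit  d=D]
7: W B3 -> L0 hit  d=D]
8: R B3 -> L0 hit  d=D]
9: W B2 -> L2 miss wb->B5  d=D]
10: R B2 -> L2 hit  d=D]
11: W B2 -> L2 hit  d=D]
12: R B5 -> L2 miss wb->B2  d=-]
13: R B0 -> L0 miss wb->B3  d=-]
14: W B7 -> L1 miss wb->B1  d=D]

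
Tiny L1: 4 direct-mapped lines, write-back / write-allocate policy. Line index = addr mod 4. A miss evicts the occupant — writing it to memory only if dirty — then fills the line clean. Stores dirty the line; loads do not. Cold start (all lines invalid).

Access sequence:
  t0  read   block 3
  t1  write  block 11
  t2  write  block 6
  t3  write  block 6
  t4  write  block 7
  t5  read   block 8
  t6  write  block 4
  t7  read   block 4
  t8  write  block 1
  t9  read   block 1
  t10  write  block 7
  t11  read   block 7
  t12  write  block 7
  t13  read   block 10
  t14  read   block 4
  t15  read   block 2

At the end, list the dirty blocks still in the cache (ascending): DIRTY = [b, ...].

DIRTY = [1, 4, 7]

0: R B3 -> L3 miss  d=-]
1: W B11 -> L3 miss  d=D]
2: W B6 -> L2 miss  d=D]
3: W B6 -> L2 hit  d=D]
4: W B7 -> L3 miss wb->B11  d=D]
5: R B8 -> L0 miss  d=-]
6: W B4 -> L0 miss  d=D]
7: R B4 -> L0 hit  d=D]
8: W B1 -> L1 miss  d=D]
9: R B1 -> L1 hit  d=D]
10: W B7 -> L3 hit  d=D]
11: R B7 -> L3 hit  d=D]
12: W B7 -> L3 hit  d=D]
13: R B10 -> L2 miss wb->B6  d=-]
14: R B4 -> L0 hit  d=D]
15: R B2 -> L2 miss  d=-]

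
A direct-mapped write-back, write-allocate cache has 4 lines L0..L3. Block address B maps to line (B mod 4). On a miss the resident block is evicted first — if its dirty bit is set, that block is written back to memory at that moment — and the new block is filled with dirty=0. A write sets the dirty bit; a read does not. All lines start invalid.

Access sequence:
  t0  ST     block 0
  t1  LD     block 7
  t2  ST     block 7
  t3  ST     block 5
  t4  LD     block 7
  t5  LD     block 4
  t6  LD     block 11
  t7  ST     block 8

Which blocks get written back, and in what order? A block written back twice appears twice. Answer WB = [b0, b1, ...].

WB = [0, 7]

0: W B0 -> L0 miss  d=D]
1: R B7 -> L3 miss  d=-]
2: W B7 -> L3 hit  d=D]
3: W B5 -> L1 miss  d=D]
4: R B7 -> L3 hit  d=D]
5: R B4 -> L0 miss wb->B0  d=-]
6: R B11 -> L3 miss wb->B7  d=-]
7: W B8 -> L0 miss  d=D]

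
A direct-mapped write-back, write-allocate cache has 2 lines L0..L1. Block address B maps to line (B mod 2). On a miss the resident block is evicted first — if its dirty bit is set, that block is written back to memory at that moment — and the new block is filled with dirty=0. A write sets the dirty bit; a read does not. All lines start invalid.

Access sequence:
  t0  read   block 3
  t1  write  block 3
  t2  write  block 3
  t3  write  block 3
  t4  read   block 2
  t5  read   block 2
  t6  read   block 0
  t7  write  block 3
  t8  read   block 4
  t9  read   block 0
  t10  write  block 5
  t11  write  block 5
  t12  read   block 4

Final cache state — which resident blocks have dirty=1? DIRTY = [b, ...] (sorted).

DIRTY = [5]

  0 | R B3 → L1 miss [-]
  1 | W B3 → L1 hit [D]
  2 | W B3 → L1 hit [D]
  3 | W B3 → L1 hit [D]
  4 | R B2 → L0 miss [-]
  5 | R B2 → L0 hit [-]
  6 | R B0 → L0 miss [-]
  7 | W B3 → L1 hit [D]
  8 | R B4 → L0 miss [-]
  9 | R B0 → L0 miss [-]
  10 | W B5 → L1 miss wb→B3 [D]
  11 | W B5 → L1 hit [D]
  12 | R B4 → L0 miss [-]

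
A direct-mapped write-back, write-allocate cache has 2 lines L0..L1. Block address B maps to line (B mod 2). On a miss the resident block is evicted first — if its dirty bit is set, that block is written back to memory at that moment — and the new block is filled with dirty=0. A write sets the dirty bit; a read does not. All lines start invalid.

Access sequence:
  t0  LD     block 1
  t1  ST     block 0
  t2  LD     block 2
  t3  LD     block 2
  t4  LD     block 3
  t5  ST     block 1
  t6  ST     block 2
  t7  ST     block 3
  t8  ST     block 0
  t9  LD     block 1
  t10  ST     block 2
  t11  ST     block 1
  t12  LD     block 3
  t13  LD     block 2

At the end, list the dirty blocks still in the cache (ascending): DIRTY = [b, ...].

DIRTY = [2]

0: R B1 -> L1 miss  d=-]
1: W B0 -> L0 miss  d=D]
2: R B2 -> L0 miss wb->B0  d=-]
3: R B2 -> L0 hit  d=-]
4: R B3 -> L1 miss  d=-]
5: W B1 -> L1 miss  d=D]
6: W B2 -> L0 hit  d=D]
7: W B3 -> L1 miss wb->B1  d=D]
8: W B0 -> L0 miss wb->B2  d=D]
9: R B1 -> L1 miss wb->B3  d=-]
10: W B2 -> L0 miss wb->B0  d=D]
11: W B1 -> L1 hit  d=D]
12: R B3 -> L1 miss wb->B1  d=-]
13: R B2 -> L0 hit  d=D]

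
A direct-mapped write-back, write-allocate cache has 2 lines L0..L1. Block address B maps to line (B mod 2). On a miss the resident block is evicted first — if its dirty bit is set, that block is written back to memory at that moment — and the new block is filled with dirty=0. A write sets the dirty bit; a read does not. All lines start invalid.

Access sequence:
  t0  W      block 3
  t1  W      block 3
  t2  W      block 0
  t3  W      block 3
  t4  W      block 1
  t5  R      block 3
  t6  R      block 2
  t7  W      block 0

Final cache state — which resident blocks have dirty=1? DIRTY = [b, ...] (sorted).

0: W B3 → L1 miss [D]
1: W B3 → L1 hit [D]
2: W B0 → L0 miss [D]
3: W B3 → L1 hit [D]
4: W B1 → L1 miss wb→B3 [D]
5: R B3 → L1 miss wb→B1 [-]
6: R B2 → L0 miss wb→B0 [-]
7: W B0 → L0 miss [D]

DIRTY = [0]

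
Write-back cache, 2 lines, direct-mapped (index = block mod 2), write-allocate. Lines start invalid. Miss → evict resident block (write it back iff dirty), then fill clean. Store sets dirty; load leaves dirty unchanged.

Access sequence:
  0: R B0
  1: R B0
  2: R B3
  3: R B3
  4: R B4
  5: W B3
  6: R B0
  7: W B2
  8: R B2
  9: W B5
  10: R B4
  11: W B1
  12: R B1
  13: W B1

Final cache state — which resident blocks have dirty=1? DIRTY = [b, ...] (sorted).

DIRTY = [1]

0: R B0 → L0 miss [-]
1: R B0 → L0 hit [-]
2: R B3 → L1 miss [-]
3: R B3 → L1 hit [-]
4: R B4 → L0 miss [-]
5: W B3 → L1 hit [D]
6: R B0 → L0 miss [-]
7: W B2 → L0 miss [D]
8: R B2 → L0 hit [D]
9: W B5 → L1 miss wb→B3 [D]
10: R B4 → L0 miss wb→B2 [-]
11: W B1 → L1 miss wb→B5 [D]
12: R B1 → L1 hit [D]
13: W B1 → L1 hit [D]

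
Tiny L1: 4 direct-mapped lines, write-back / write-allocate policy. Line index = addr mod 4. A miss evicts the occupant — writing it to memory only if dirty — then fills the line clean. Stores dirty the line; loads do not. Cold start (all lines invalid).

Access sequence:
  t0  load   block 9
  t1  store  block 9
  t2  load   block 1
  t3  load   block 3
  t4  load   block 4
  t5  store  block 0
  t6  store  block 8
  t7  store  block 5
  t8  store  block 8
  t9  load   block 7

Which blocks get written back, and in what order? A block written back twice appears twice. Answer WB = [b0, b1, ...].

0: R B9 → L1 miss [-]
1: W B9 → L1 hit [D]
2: R B1 → L1 miss wb→B9 [-]
3: R B3 → L3 miss [-]
4: R B4 → L0 miss [-]
5: W B0 → L0 miss [D]
6: W B8 → L0 miss wb→B0 [D]
7: W B5 → L1 miss [D]
8: W B8 → L0 hit [D]
9: R B7 → L3 miss [-]

WB = [9, 0]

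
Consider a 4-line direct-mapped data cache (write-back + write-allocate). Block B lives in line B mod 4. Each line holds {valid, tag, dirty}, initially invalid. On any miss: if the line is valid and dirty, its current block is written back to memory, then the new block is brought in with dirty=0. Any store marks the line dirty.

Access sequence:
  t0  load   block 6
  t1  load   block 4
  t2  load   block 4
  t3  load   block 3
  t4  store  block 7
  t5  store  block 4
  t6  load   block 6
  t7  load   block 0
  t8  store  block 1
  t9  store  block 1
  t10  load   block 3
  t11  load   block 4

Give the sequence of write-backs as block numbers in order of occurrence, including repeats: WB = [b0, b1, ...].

0: R B6 → L2 miss [-]
1: R B4 → L0 miss [-]
2: R B4 → L0 hit [-]
3: R B3 → L3 miss [-]
4: W B7 → L3 miss [D]
5: W B4 → L0 hit [D]
6: R B6 → L2 hit [-]
7: R B0 → L0 miss wb→B4 [-]
8: W B1 → L1 miss [D]
9: W B1 → L1 hit [D]
10: R B3 → L3 miss wb→B7 [-]
11: R B4 → L0 miss [-]

WB = [4, 7]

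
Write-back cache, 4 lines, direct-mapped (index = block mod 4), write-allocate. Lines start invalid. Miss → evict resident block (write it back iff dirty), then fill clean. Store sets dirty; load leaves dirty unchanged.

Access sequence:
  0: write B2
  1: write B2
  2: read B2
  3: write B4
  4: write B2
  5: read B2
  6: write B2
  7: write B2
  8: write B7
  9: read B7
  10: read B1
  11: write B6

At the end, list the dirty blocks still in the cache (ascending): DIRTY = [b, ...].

DIRTY = [4, 6, 7]

0: W B2 -> L2 miss  d=D]
1: W B2 -> L2 hit  d=D]
2: R B2 -> L2 hit  d=D]
3: W B4 -> L0 miss  d=D]
4: W B2 -> L2 hit  d=D]
5: R B2 -> L2 hit  d=D]
6: W B2 -> L2 hit  d=D]
7: W B2 -> L2 hit  d=D]
8: W B7 -> L3 miss  d=D]
9: R B7 -> L3 hit  d=D]
10: R B1 -> L1 miss  d=-]
11: W B6 -> L2 miss wb->B2  d=D]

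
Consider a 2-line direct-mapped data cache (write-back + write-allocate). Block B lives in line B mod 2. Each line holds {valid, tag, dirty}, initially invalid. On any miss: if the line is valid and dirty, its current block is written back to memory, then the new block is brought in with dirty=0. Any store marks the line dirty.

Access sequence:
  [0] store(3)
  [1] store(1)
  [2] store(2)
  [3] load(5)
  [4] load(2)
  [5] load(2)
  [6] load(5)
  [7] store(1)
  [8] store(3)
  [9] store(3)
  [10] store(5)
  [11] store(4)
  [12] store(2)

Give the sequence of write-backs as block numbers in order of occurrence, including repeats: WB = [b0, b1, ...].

WB = [3, 1, 1, 3, 2, 4]

  0 | W B3 → L1 miss [D]
  1 | W B1 → L1 miss wb→B3 [D]
  2 | W B2 → L0 miss [D]
  3 | R B5 → L1 miss wb→B1 [-]
  4 | R B2 → L0 hit [D]
  5 | R B2 → L0 hit [D]
  6 | R B5 → L1 hit [-]
  7 | W B1 → L1 miss [D]
  8 | W B3 → L1 miss wb→B1 [D]
  9 | W B3 → L1 hit [D]
  10 | W B5 → L1 miss wb→B3 [D]
  11 | W B4 → L0 miss wb→B2 [D]
  12 | W B2 → L0 miss wb→B4 [D]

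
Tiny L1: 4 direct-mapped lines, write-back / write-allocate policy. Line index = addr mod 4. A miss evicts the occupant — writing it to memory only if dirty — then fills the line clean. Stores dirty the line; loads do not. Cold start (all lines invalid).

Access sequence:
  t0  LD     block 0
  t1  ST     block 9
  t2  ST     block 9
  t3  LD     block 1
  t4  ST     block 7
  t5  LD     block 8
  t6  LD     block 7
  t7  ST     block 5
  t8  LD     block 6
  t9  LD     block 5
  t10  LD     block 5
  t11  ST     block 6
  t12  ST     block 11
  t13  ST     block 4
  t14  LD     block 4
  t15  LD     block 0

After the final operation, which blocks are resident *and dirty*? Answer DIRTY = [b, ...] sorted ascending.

0: R B0 -> L0 miss  d=-]
1: W B9 -> L1 miss  d=D]
2: W B9 -> L1 hit  d=D]
3: R B1 -> L1 miss wb->B9  d=-]
4: W B7 -> L3 miss  d=D]
5: R B8 -> L0 miss  d=-]
6: R B7 -> L3 hit  d=D]
7: W B5 -> L1 miss  d=D]
8: R B6 -> L2 miss  d=-]
9: R B5 -> L1 hit  d=D]
10: R B5 -> L1 hit  d=D]
11: W B6 -> L2 hit  d=D]
12: W B11 -> L3 miss wb->B7  d=D]
13: W B4 -> L0 miss  d=D]
14: R B4 -> L0 hit  d=D]
15: R B0 -> L0 miss wb->B4  d=-]

DIRTY = [5, 6, 11]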